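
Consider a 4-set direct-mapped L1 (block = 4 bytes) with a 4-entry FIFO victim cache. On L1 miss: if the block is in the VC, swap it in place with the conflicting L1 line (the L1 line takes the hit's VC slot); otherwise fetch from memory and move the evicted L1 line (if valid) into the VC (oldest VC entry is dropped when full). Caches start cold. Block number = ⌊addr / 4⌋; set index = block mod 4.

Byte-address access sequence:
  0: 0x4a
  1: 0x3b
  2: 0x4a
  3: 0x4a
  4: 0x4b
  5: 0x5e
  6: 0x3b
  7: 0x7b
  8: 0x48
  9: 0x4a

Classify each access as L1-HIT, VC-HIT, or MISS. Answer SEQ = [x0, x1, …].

#0 0x4a→b18/s2 MISS; vc=[]
#1 0x3b→b14/s2 MISS; vc=[18]
#2 0x4a→b18/s2 VC-HIT; vc=[14]
#3 0x4a→b18/s2 L1-HIT; vc=[14]
#4 0x4b→b18/s2 L1-HIT; vc=[14]
#5 0x5e→b23/s3 MISS; vc=[14]
#6 0x3b→b14/s2 VC-HIT; vc=[18]
#7 0x7b→b30/s2 MISS; vc=[18,14]
#8 0x48→b18/s2 VC-HIT; vc=[30,14]
#9 0x4a→b18/s2 L1-HIT; vc=[30,14]

SEQ = [MISS, MISS, VC-HIT, L1-HIT, L1-HIT, MISS, VC-HIT, MISS, VC-HIT, L1-HIT]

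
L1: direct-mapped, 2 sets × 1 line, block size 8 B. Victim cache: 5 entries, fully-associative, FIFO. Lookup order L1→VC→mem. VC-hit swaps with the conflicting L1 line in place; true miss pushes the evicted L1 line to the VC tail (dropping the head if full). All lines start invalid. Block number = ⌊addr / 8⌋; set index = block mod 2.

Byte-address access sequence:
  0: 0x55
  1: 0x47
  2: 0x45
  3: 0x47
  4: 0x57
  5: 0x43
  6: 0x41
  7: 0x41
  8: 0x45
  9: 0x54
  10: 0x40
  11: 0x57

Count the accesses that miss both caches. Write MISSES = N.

0: 0x55 (blk 10, set 0) → MISS  vc=[]
1: 0x47 (blk 8, set 0) → MISS  vc=[10]
2: 0x45 (blk 8, set 0) → L1-HIT  vc=[10]
3: 0x47 (blk 8, set 0) → L1-HIT  vc=[10]
4: 0x57 (blk 10, set 0) → VC-HIT  vc=[8]
5: 0x43 (blk 8, set 0) → VC-HIT  vc=[10]
6: 0x41 (blk 8, set 0) → L1-HIT  vc=[10]
7: 0x41 (blk 8, set 0) → L1-HIT  vc=[10]
8: 0x45 (blk 8, set 0) → L1-HIT  vc=[10]
9: 0x54 (blk 10, set 0) → VC-HIT  vc=[8]
10: 0x40 (blk 8, set 0) → VC-HIT  vc=[10]
11: 0x57 (blk 10, set 0) → VC-HIT  vc=[8]

MISSES = 2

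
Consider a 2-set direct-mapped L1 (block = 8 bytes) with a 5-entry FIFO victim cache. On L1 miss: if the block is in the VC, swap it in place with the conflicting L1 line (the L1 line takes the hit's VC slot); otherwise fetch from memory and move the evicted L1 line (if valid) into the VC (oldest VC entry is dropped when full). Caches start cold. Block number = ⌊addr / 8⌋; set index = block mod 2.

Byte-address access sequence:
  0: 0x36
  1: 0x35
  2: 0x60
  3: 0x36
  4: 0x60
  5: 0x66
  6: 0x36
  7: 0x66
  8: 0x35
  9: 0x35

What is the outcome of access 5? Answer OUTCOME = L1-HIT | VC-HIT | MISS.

OUTCOME = L1-HIT

0: 0x36 (blk 6, set 0) → MISS  vc=[]
1: 0x35 (blk 6, set 0) → L1-HIT  vc=[]
2: 0x60 (blk 12, set 0) → MISS  vc=[6]
3: 0x36 (blk 6, set 0) → VC-HIT  vc=[12]
4: 0x60 (blk 12, set 0) → VC-HIT  vc=[6]
5: 0x66 (blk 12, set 0) → L1-HIT  vc=[6]
6: 0x36 (blk 6, set 0) → VC-HIT  vc=[12]
7: 0x66 (blk 12, set 0) → VC-HIT  vc=[6]
8: 0x35 (blk 6, set 0) → VC-HIT  vc=[12]
9: 0x35 (blk 6, set 0) → L1-HIT  vc=[12]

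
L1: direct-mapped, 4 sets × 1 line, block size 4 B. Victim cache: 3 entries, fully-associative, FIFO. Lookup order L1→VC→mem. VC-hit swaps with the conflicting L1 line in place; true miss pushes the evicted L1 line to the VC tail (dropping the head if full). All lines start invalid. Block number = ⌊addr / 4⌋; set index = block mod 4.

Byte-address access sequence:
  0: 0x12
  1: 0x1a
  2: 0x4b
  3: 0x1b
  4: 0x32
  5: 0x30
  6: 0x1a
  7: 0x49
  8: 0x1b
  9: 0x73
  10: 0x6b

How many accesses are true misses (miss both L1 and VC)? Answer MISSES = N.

0: 0x12 (blk 4, set 0) → MISS  vc=[]
1: 0x1a (blk 6, set 2) → MISS  vc=[]
2: 0x4b (blk 18, set 2) → MISS  vc=[6]
3: 0x1b (blk 6, set 2) → VC-HIT  vc=[18]
4: 0x32 (blk 12, set 0) → MISS  vc=[18, 4]
5: 0x30 (blk 12, set 0) → L1-HIT  vc=[18, 4]
6: 0x1a (blk 6, set 2) → L1-HIT  vc=[18, 4]
7: 0x49 (blk 18, set 2) → VC-HIT  vc=[6, 4]
8: 0x1b (blk 6, set 2) → VC-HIT  vc=[18, 4]
9: 0x73 (blk 28, set 0) → MISS  vc=[18, 4, 12]
10: 0x6b (blk 26, set 2) → MISS  vc=[4, 12, 6]

MISSES = 6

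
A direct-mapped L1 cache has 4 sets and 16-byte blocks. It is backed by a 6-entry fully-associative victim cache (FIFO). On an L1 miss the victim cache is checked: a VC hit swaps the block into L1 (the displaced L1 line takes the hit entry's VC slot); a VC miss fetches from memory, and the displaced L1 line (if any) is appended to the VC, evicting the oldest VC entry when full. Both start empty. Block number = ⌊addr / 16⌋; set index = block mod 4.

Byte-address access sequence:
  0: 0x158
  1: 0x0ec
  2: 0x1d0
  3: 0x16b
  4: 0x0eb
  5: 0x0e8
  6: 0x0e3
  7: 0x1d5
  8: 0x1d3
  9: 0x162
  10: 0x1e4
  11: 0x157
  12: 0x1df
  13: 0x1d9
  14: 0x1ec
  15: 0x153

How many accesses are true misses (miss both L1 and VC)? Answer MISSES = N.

  [0] addr=0x158 blk=21 s=1: MISS | VC []
  [1] addr=0xec blk=14 s=2: MISS | VC []
  [2] addr=0x1d0 blk=29 s=1: MISS | VC [21]
  [3] addr=0x16b blk=22 s=2: MISS | VC [21, 14]
  [4] addr=0xeb blk=14 s=2: VC-HIT | VC [21, 22]
  [5] addr=0xe8 blk=14 s=2: L1-HIT | VC [21, 22]
  [6] addr=0xe3 blk=14 s=2: L1-HIT | VC [21, 22]
  [7] addr=0x1d5 blk=29 s=1: L1-HIT | VC [21, 22]
  [8] addr=0x1d3 blk=29 s=1: L1-HIT | VC [21, 22]
  [9] addr=0x162 blk=22 s=2: VC-HIT | VC [21, 14]
  [10] addr=0x1e4 blk=30 s=2: MISS | VC [21, 14, 22]
  [11] addr=0x157 blk=21 s=1: VC-HIT | VC [29, 14, 22]
  [12] addr=0x1df blk=29 s=1: VC-HIT | VC [21, 14, 22]
  [13] addr=0x1d9 blk=29 s=1: L1-HIT | VC [21, 14, 22]
  [14] addr=0x1ec blk=30 s=2: L1-HIT | VC [21, 14, 22]
  [15] addr=0x153 blk=21 s=1: VC-HIT | VC [29, 14, 22]

MISSES = 5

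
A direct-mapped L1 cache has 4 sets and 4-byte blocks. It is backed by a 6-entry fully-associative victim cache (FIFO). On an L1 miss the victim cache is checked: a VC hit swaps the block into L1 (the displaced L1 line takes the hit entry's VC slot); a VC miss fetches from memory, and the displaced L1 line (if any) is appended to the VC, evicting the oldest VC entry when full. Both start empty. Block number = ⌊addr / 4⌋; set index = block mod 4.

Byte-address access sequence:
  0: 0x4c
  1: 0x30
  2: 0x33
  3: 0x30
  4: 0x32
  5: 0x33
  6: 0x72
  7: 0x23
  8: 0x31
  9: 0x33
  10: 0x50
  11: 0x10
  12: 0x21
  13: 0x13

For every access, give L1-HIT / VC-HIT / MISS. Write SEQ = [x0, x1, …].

#0 0x4c→b19/s3 MISS; vc=[]
#1 0x30→b12/s0 MISS; vc=[]
#2 0x33→b12/s0 L1-HIT; vc=[]
#3 0x30→b12/s0 L1-HIT; vc=[]
#4 0x32→b12/s0 L1-HIT; vc=[]
#5 0x33→b12/s0 L1-HIT; vc=[]
#6 0x72→b28/s0 MISS; vc=[12]
#7 0x23→b8/s0 MISS; vc=[12,28]
#8 0x31→b12/s0 VC-HIT; vc=[8,28]
#9 0x33→b12/s0 L1-HIT; vc=[8,28]
#10 0x50→b20/s0 MISS; vc=[8,28,12]
#11 0x10→b4/s0 MISS; vc=[8,28,12,20]
#12 0x21→b8/s0 VC-HIT; vc=[4,28,12,20]
#13 0x13→b4/s0 VC-HIT; vc=[8,28,12,20]

SEQ = [MISS, MISS, L1-HIT, L1-HIT, L1-HIT, L1-HIT, MISS, MISS, VC-HIT, L1-HIT, MISS, MISS, VC-HIT, VC-HIT]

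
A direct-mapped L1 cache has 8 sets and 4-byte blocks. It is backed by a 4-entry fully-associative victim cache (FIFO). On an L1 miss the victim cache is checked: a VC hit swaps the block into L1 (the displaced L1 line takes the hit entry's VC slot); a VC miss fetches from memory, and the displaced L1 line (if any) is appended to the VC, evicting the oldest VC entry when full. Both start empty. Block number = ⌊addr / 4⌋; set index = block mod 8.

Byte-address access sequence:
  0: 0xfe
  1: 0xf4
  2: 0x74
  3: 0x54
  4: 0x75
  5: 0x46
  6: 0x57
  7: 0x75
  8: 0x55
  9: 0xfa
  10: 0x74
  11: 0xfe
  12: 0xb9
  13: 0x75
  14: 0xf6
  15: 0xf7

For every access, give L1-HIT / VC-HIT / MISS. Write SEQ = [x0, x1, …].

SEQ = [MISS, MISS, MISS, MISS, VC-HIT, MISS, VC-HIT, VC-HIT, VC-HIT, MISS, VC-HIT, L1-HIT, MISS, L1-HIT, VC-HIT, L1-HIT]

  [0] addr=0xfe blk=63 s=7: MISS | VC []
  [1] addr=0xf4 blk=61 s=5: MISS | VC []
  [2] addr=0x74 blk=29 s=5: MISS | VC [61]
  [3] addr=0x54 blk=21 s=5: MISS | VC [61, 29]
  [4] addr=0x75 blk=29 s=5: VC-HIT | VC [61, 21]
  [5] addr=0x46 blk=17 s=1: MISS | VC [61, 21]
  [6] addr=0x57 blk=21 s=5: VC-HIT | VC [61, 29]
  [7] addr=0x75 blk=29 s=5: VC-HIT | VC [61, 21]
  [8] addr=0x55 blk=21 s=5: VC-HIT | VC [61, 29]
  [9] addr=0xfa blk=62 s=6: MISS | VC [61, 29]
  [10] addr=0x74 blk=29 s=5: VC-HIT | VC [61, 21]
  [11] addr=0xfe blk=63 s=7: L1-HIT | VC [61, 21]
  [12] addr=0xb9 blk=46 s=6: MISS | VC [61, 21, 62]
  [13] addr=0x75 blk=29 s=5: L1-HIT | VC [61, 21, 62]
  [14] addr=0xf6 blk=61 s=5: VC-HIT | VC [29, 21, 62]
  [15] addr=0xf7 blk=61 s=5: L1-HIT | VC [29, 21, 62]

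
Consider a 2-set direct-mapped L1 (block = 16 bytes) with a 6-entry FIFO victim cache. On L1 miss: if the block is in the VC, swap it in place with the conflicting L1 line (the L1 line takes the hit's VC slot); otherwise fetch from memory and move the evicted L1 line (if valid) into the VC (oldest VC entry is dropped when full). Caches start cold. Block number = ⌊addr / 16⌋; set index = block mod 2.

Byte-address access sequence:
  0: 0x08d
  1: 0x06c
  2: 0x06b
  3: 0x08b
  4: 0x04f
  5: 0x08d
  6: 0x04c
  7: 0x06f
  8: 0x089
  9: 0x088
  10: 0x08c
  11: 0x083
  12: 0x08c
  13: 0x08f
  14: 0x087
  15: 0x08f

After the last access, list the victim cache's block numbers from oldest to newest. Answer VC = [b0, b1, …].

VC = [4, 6]

#0 0x8d→b8/s0 MISS; vc=[]
#1 0x6c→b6/s0 MISS; vc=[8]
#2 0x6b→b6/s0 L1-HIT; vc=[8]
#3 0x8b→b8/s0 VC-HIT; vc=[6]
#4 0x4f→b4/s0 MISS; vc=[6,8]
#5 0x8d→b8/s0 VC-HIT; vc=[6,4]
#6 0x4c→b4/s0 VC-HIT; vc=[6,8]
#7 0x6f→b6/s0 VC-HIT; vc=[4,8]
#8 0x89→b8/s0 VC-HIT; vc=[4,6]
#9 0x88→b8/s0 L1-HIT; vc=[4,6]
#10 0x8c→b8/s0 L1-HIT; vc=[4,6]
#11 0x83→b8/s0 L1-HIT; vc=[4,6]
#12 0x8c→b8/s0 L1-HIT; vc=[4,6]
#13 0x8f→b8/s0 L1-HIT; vc=[4,6]
#14 0x87→b8/s0 L1-HIT; vc=[4,6]
#15 0x8f→b8/s0 L1-HIT; vc=[4,6]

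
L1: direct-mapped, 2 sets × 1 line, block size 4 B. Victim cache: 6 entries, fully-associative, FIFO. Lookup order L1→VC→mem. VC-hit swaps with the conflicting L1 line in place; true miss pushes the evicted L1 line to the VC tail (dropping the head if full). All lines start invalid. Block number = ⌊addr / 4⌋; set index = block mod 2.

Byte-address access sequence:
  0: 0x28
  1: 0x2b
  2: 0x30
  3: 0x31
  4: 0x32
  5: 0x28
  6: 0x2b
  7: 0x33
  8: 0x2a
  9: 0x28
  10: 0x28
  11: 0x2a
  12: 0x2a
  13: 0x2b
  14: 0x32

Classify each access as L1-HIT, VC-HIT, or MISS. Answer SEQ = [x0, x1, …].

SEQ = [MISS, L1-HIT, MISS, L1-HIT, L1-HIT, VC-HIT, L1-HIT, VC-HIT, VC-HIT, L1-HIT, L1-HIT, L1-HIT, L1-HIT, L1-HIT, VC-HIT]

  [0] addr=0x28 blk=10 s=0: MISS | VC []
  [1] addr=0x2b blk=10 s=0: L1-HIT | VC []
  [2] addr=0x30 blk=12 s=0: MISS | VC [10]
  [3] addr=0x31 blk=12 s=0: L1-HIT | VC [10]
  [4] addr=0x32 blk=12 s=0: L1-HIT | VC [10]
  [5] addr=0x28 blk=10 s=0: VC-HIT | VC [12]
  [6] addr=0x2b blk=10 s=0: L1-HIT | VC [12]
  [7] addr=0x33 blk=12 s=0: VC-HIT | VC [10]
  [8] addr=0x2a blk=10 s=0: VC-HIT | VC [12]
  [9] addr=0x28 blk=10 s=0: L1-HIT | VC [12]
  [10] addr=0x28 blk=10 s=0: L1-HIT | VC [12]
  [11] addr=0x2a blk=10 s=0: L1-HIT | VC [12]
  [12] addr=0x2a blk=10 s=0: L1-HIT | VC [12]
  [13] addr=0x2b blk=10 s=0: L1-HIT | VC [12]
  [14] addr=0x32 blk=12 s=0: VC-HIT | VC [10]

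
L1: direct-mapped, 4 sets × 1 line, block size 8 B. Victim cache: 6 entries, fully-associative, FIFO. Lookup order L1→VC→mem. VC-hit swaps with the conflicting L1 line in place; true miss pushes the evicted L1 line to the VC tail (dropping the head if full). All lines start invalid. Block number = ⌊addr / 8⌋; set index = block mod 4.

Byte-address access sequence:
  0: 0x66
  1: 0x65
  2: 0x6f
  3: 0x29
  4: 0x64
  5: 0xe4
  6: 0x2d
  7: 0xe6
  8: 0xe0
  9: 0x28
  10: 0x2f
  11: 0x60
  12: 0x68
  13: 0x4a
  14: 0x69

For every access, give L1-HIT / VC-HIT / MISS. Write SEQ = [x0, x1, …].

SEQ = [MISS, L1-HIT, MISS, MISS, L1-HIT, MISS, L1-HIT, L1-HIT, L1-HIT, L1-HIT, L1-HIT, VC-HIT, VC-HIT, MISS, VC-HIT]

0: 0x66 (blk 12, set 0) → MISS  vc=[]
1: 0x65 (blk 12, set 0) → L1-HIT  vc=[]
2: 0x6f (blk 13, set 1) → MISS  vc=[]
3: 0x29 (blk 5, set 1) → MISS  vc=[13]
4: 0x64 (blk 12, set 0) → L1-HIT  vc=[13]
5: 0xe4 (blk 28, set 0) → MISS  vc=[13, 12]
6: 0x2d (blk 5, set 1) → L1-HIT  vc=[13, 12]
7: 0xe6 (blk 28, set 0) → L1-HIT  vc=[13, 12]
8: 0xe0 (blk 28, set 0) → L1-HIT  vc=[13, 12]
9: 0x28 (blk 5, set 1) → L1-HIT  vc=[13, 12]
10: 0x2f (blk 5, set 1) → L1-HIT  vc=[13, 12]
11: 0x60 (blk 12, set 0) → VC-HIT  vc=[13, 28]
12: 0x68 (blk 13, set 1) → VC-HIT  vc=[5, 28]
13: 0x4a (blk 9, set 1) → MISS  vc=[5, 28, 13]
14: 0x69 (blk 13, set 1) → VC-HIT  vc=[5, 28, 9]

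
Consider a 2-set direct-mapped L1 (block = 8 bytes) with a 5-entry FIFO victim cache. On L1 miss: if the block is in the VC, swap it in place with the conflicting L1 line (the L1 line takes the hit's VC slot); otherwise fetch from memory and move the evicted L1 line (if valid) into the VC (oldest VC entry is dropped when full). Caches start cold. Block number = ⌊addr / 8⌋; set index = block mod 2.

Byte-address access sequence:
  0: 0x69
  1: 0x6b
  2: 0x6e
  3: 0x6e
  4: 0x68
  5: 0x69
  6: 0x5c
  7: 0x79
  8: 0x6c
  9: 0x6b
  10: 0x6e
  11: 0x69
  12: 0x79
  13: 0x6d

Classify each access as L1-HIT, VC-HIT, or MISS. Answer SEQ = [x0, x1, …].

#0 0x69→b13/s1 MISS; vc=[]
#1 0x6b→b13/s1 L1-HIT; vc=[]
#2 0x6e→b13/s1 L1-HIT; vc=[]
#3 0x6e→b13/s1 L1-HIT; vc=[]
#4 0x68→b13/s1 L1-HIT; vc=[]
#5 0x69→b13/s1 L1-HIT; vc=[]
#6 0x5c→b11/s1 MISS; vc=[13]
#7 0x79→b15/s1 MISS; vc=[13,11]
#8 0x6c→b13/s1 VC-HIT; vc=[15,11]
#9 0x6b→b13/s1 L1-HIT; vc=[15,11]
#10 0x6e→b13/s1 L1-HIT; vc=[15,11]
#11 0x69→b13/s1 L1-HIT; vc=[15,11]
#12 0x79→b15/s1 VC-HIT; vc=[13,11]
#13 0x6d→b13/s1 VC-HIT; vc=[15,11]

SEQ = [MISS, L1-HIT, L1-HIT, L1-HIT, L1-HIT, L1-HIT, MISS, MISS, VC-HIT, L1-HIT, L1-HIT, L1-HIT, VC-HIT, VC-HIT]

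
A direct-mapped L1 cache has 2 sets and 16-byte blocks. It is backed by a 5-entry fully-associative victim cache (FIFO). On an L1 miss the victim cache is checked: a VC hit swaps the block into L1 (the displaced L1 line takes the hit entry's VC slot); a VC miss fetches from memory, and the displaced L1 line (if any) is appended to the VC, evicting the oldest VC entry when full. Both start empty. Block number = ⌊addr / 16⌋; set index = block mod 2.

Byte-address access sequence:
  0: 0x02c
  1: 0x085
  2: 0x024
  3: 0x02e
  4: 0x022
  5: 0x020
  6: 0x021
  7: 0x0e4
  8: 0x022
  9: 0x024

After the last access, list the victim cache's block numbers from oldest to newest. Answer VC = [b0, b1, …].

0: 0x2c (blk 2, set 0) → MISS  vc=[]
1: 0x85 (blk 8, set 0) → MISS  vc=[2]
2: 0x24 (blk 2, set 0) → VC-HIT  vc=[8]
3: 0x2e (blk 2, set 0) → L1-HIT  vc=[8]
4: 0x22 (blk 2, set 0) → L1-HIT  vc=[8]
5: 0x20 (blk 2, set 0) → L1-HIT  vc=[8]
6: 0x21 (blk 2, set 0) → L1-HIT  vc=[8]
7: 0xe4 (blk 14, set 0) → MISS  vc=[8, 2]
8: 0x22 (blk 2, set 0) → VC-HIT  vc=[8, 14]
9: 0x24 (blk 2, set 0) → L1-HIT  vc=[8, 14]

VC = [8, 14]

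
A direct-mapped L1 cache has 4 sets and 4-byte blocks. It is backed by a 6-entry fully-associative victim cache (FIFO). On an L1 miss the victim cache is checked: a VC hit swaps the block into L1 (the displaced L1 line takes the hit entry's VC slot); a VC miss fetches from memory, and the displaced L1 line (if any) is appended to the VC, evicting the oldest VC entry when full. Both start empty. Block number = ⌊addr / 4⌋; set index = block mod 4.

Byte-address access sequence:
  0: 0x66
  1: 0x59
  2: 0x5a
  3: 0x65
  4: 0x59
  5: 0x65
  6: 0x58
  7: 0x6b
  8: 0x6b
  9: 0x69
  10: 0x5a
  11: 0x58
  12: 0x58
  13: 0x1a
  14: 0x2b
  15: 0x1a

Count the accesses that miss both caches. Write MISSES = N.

0: 0x66 (blk 25, set 1) → MISS  vc=[]
1: 0x59 (blk 22, set 2) → MISS  vc=[]
2: 0x5a (blk 22, set 2) → L1-HIT  vc=[]
3: 0x65 (blk 25, set 1) → L1-HIT  vc=[]
4: 0x59 (blk 22, set 2) → L1-HIT  vc=[]
5: 0x65 (blk 25, set 1) → L1-HIT  vc=[]
6: 0x58 (blk 22, set 2) → L1-HIT  vc=[]
7: 0x6b (blk 26, set 2) → MISS  vc=[22]
8: 0x6b (blk 26, set 2) → L1-HIT  vc=[22]
9: 0x69 (blk 26, set 2) → L1-HIT  vc=[22]
10: 0x5a (blk 22, set 2) → VC-HIT  vc=[26]
11: 0x58 (blk 22, set 2) → L1-HIT  vc=[26]
12: 0x58 (blk 22, set 2) → L1-HIT  vc=[26]
13: 0x1a (blk 6, set 2) → MISS  vc=[26, 22]
14: 0x2b (blk 10, set 2) → MISS  vc=[26, 22, 6]
15: 0x1a (blk 6, set 2) → VC-HIT  vc=[26, 22, 10]

MISSES = 5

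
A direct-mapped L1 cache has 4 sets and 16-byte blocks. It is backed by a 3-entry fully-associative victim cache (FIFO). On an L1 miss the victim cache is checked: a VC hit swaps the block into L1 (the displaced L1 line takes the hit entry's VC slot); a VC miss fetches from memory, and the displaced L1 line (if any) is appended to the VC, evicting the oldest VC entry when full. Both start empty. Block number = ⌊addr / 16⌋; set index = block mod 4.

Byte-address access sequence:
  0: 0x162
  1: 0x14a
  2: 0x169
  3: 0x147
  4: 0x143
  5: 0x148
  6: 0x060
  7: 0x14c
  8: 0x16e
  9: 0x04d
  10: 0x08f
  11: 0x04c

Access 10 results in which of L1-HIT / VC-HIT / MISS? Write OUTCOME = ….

#0 0x162→b22/s2 MISS; vc=[]
#1 0x14a→b20/s0 MISS; vc=[]
#2 0x169→b22/s2 L1-HIT; vc=[]
#3 0x147→b20/s0 L1-HIT; vc=[]
#4 0x143→b20/s0 L1-HIT; vc=[]
#5 0x148→b20/s0 L1-HIT; vc=[]
#6 0x60→b6/s2 MISS; vc=[22]
#7 0x14c→b20/s0 L1-HIT; vc=[22]
#8 0x16e→b22/s2 VC-HIT; vc=[6]
#9 0x4d→b4/s0 MISS; vc=[6,20]
#10 0x8f→b8/s0 MISS; vc=[6,20,4]
#11 0x4c→b4/s0 VC-HIT; vc=[6,20,8]

OUTCOME = MISS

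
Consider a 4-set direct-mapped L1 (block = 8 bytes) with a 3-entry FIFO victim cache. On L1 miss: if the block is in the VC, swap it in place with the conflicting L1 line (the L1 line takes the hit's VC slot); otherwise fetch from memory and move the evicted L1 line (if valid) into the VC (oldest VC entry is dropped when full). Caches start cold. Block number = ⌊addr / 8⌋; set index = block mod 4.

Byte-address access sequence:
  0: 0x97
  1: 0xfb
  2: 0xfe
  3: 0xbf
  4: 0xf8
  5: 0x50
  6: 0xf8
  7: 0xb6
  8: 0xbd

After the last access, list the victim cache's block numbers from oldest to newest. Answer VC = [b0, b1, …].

#0 0x97→b18/s2 MISS; vc=[]
#1 0xfb→b31/s3 MISS; vc=[]
#2 0xfe→b31/s3 L1-HIT; vc=[]
#3 0xbf→b23/s3 MISS; vc=[31]
#4 0xf8→b31/s3 VC-HIT; vc=[23]
#5 0x50→b10/s2 MISS; vc=[23,18]
#6 0xf8→b31/s3 L1-HIT; vc=[23,18]
#7 0xb6→b22/s2 MISS; vc=[23,18,10]
#8 0xbd→b23/s3 VC-HIT; vc=[31,18,10]

VC = [31, 18, 10]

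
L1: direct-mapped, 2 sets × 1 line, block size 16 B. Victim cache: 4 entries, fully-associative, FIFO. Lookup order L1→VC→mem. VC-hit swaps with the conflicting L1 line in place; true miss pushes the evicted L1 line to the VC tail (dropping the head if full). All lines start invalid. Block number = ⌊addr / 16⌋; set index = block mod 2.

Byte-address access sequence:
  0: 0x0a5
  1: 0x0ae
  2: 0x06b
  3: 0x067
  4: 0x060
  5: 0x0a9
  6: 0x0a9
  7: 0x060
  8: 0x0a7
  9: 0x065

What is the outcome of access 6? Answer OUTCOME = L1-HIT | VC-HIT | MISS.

0: 0xa5 (blk 10, set 0) → MISS  vc=[]
1: 0xae (blk 10, set 0) → L1-HIT  vc=[]
2: 0x6b (blk 6, set 0) → MISS  vc=[10]
3: 0x67 (blk 6, set 0) → L1-HIT  vc=[10]
4: 0x60 (blk 6, set 0) → L1-HIT  vc=[10]
5: 0xa9 (blk 10, set 0) → VC-HIT  vc=[6]
6: 0xa9 (blk 10, set 0) → L1-HIT  vc=[6]
7: 0x60 (blk 6, set 0) → VC-HIT  vc=[10]
8: 0xa7 (blk 10, set 0) → VC-HIT  vc=[6]
9: 0x65 (blk 6, set 0) → VC-HIT  vc=[10]

OUTCOME = L1-HIT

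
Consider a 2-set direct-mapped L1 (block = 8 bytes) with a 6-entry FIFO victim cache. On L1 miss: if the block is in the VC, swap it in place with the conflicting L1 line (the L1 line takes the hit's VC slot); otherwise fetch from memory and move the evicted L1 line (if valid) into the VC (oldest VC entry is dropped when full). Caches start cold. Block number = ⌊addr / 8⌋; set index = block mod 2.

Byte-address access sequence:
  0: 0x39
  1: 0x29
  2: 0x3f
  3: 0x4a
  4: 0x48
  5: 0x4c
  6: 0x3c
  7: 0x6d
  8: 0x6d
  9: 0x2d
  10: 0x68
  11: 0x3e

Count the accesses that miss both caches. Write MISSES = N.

MISSES = 4

  [0] addr=0x39 blk=7 s=1: MISS | VC []
  [1] addr=0x29 blk=5 s=1: MISS | VC [7]
  [2] addr=0x3f blk=7 s=1: VC-HIT | VC [5]
  [3] addr=0x4a blk=9 s=1: MISS | VC [5, 7]
  [4] addr=0x48 blk=9 s=1: L1-HIT | VC [5, 7]
  [5] addr=0x4c blk=9 s=1: L1-HIT | VC [5, 7]
  [6] addr=0x3c blk=7 s=1: VC-HIT | VC [5, 9]
  [7] addr=0x6d blk=13 s=1: MISS | VC [5, 9, 7]
  [8] addr=0x6d blk=13 s=1: L1-HIT | VC [5, 9, 7]
  [9] addr=0x2d blk=5 s=1: VC-HIT | VC [13, 9, 7]
  [10] addr=0x68 blk=13 s=1: VC-HIT | VC [5, 9, 7]
  [11] addr=0x3e blk=7 s=1: VC-HIT | VC [5, 9, 13]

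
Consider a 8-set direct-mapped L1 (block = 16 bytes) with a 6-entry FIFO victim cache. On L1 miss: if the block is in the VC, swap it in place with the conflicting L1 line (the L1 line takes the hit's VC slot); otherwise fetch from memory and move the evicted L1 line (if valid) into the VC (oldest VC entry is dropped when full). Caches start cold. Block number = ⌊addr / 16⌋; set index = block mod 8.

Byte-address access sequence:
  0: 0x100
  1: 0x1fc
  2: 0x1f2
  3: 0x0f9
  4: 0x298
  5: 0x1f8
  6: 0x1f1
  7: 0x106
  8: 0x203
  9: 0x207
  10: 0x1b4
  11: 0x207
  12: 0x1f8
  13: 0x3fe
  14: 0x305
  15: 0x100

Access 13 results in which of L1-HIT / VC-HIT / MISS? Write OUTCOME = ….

  [0] addr=0x100 blk=16 s=0: MISS | VC []
  [1] addr=0x1fc blk=31 s=7: MISS | VC []
  [2] addr=0x1f2 blk=31 s=7: L1-HIT | VC []
  [3] addr=0xf9 blk=15 s=7: MISS | VC [31]
  [4] addr=0x298 blk=41 s=1: MISS | VC [31]
  [5] addr=0x1f8 blk=31 s=7: VC-HIT | VC [15]
  [6] addr=0x1f1 blk=31 s=7: L1-HIT | VC [15]
  [7] addr=0x106 blk=16 s=0: L1-HIT | VC [15]
  [8] addr=0x203 blk=32 s=0: MISS | VC [15, 16]
  [9] addr=0x207 blk=32 s=0: L1-HIT | VC [15, 16]
  [10] addr=0x1b4 blk=27 s=3: MISS | VC [15, 16]
  [11] addr=0x207 blk=32 s=0: L1-HIT | VC [15, 16]
  [12] addr=0x1f8 blk=31 s=7: L1-HIT | VC [15, 16]
  [13] addr=0x3fe blk=63 s=7: MISS | VC [15, 16, 31]
  [14] addr=0x305 blk=48 s=0: MISS | VC [15, 16, 31, 32]
  [15] addr=0x100 blk=16 s=0: VC-HIT | VC [15, 48, 31, 32]

OUTCOME = MISS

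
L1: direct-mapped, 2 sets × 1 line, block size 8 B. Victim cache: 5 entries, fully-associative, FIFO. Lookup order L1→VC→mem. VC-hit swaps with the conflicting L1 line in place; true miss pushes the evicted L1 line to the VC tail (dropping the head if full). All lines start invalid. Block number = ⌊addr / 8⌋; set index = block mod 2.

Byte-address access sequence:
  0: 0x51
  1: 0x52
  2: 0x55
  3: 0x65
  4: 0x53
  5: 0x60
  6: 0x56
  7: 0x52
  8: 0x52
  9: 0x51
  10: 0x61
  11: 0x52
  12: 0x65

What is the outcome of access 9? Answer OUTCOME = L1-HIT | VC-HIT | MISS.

OUTCOME = L1-HIT

  [0] addr=0x51 blk=10 s=0: MISS | VC []
  [1] addr=0x52 blk=10 s=0: L1-HIT | VC []
  [2] addr=0x55 blk=10 s=0: L1-HIT | VC []
  [3] addr=0x65 blk=12 s=0: MISS | VC [10]
  [4] addr=0x53 blk=10 s=0: VC-HIT | VC [12]
  [5] addr=0x60 blk=12 s=0: VC-HIT | VC [10]
  [6] addr=0x56 blk=10 s=0: VC-HIT | VC [12]
  [7] addr=0x52 blk=10 s=0: L1-HIT | VC [12]
  [8] addr=0x52 blk=10 s=0: L1-HIT | VC [12]
  [9] addr=0x51 blk=10 s=0: L1-HIT | VC [12]
  [10] addr=0x61 blk=12 s=0: VC-HIT | VC [10]
  [11] addr=0x52 blk=10 s=0: VC-HIT | VC [12]
  [12] addr=0x65 blk=12 s=0: VC-HIT | VC [10]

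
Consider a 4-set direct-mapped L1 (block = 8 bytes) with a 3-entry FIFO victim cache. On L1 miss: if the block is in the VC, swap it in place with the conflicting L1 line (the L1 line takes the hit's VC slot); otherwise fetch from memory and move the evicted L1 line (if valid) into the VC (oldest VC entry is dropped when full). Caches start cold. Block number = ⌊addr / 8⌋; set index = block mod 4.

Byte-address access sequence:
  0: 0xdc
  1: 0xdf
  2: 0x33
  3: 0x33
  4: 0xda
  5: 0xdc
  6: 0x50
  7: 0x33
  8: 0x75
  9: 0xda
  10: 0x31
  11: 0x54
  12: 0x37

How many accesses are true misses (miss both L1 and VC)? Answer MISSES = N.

0: 0xdc (blk 27, set 3) → MISS  vc=[]
1: 0xdf (blk 27, set 3) → L1-HIT  vc=[]
2: 0x33 (blk 6, set 2) → MISS  vc=[]
3: 0x33 (blk 6, set 2) → L1-HIT  vc=[]
4: 0xda (blk 27, set 3) → L1-HIT  vc=[]
5: 0xdc (blk 27, set 3) → L1-HIT  vc=[]
6: 0x50 (blk 10, set 2) → MISS  vc=[6]
7: 0x33 (blk 6, set 2) → VC-HIT  vc=[10]
8: 0x75 (blk 14, set 2) → MISS  vc=[10, 6]
9: 0xda (blk 27, set 3) → L1-HIT  vc=[10, 6]
10: 0x31 (blk 6, set 2) → VC-HIT  vc=[10, 14]
11: 0x54 (blk 10, set 2) → VC-HIT  vc=[6, 14]
12: 0x37 (blk 6, set 2) → VC-HIT  vc=[10, 14]

MISSES = 4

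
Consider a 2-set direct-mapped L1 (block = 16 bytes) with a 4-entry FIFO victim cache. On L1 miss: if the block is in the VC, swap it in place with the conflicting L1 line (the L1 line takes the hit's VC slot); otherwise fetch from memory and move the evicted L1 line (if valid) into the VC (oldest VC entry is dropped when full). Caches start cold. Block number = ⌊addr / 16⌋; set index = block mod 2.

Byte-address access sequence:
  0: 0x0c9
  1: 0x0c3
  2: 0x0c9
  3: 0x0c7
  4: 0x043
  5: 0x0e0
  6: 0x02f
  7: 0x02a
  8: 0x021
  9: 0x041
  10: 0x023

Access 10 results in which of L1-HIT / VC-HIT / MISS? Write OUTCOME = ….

0: 0xc9 (blk 12, set 0) → MISS  vc=[]
1: 0xc3 (blk 12, set 0) → L1-HIT  vc=[]
2: 0xc9 (blk 12, set 0) → L1-HIT  vc=[]
3: 0xc7 (blk 12, set 0) → L1-HIT  vc=[]
4: 0x43 (blk 4, set 0) → MISS  vc=[12]
5: 0xe0 (blk 14, set 0) → MISS  vc=[12, 4]
6: 0x2f (blk 2, set 0) → MISS  vc=[12, 4, 14]
7: 0x2a (blk 2, set 0) → L1-HIT  vc=[12, 4, 14]
8: 0x21 (blk 2, set 0) → L1-HIT  vc=[12, 4, 14]
9: 0x41 (blk 4, set 0) → VC-HIT  vc=[12, 2, 14]
10: 0x23 (blk 2, set 0) → VC-HIT  vc=[12, 4, 14]

OUTCOME = VC-HIT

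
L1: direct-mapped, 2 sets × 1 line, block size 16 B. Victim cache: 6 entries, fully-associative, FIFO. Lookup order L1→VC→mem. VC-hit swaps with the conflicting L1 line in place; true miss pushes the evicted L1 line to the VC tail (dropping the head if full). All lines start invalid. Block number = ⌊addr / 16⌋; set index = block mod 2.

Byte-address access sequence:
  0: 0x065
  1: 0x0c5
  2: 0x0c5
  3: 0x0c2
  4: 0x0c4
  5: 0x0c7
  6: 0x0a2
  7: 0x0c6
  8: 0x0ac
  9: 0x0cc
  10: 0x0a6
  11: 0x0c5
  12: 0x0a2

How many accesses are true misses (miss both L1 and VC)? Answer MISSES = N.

#0 0x65→b6/s0 MISS; vc=[]
#1 0xc5→b12/s0 MISS; vc=[6]
#2 0xc5→b12/s0 L1-HIT; vc=[6]
#3 0xc2→b12/s0 L1-HIT; vc=[6]
#4 0xc4→b12/s0 L1-HIT; vc=[6]
#5 0xc7→b12/s0 L1-HIT; vc=[6]
#6 0xa2→b10/s0 MISS; vc=[6,12]
#7 0xc6→b12/s0 VC-HIT; vc=[6,10]
#8 0xac→b10/s0 VC-HIT; vc=[6,12]
#9 0xcc→b12/s0 VC-HIT; vc=[6,10]
#10 0xa6→b10/s0 VC-HIT; vc=[6,12]
#11 0xc5→b12/s0 VC-HIT; vc=[6,10]
#12 0xa2→b10/s0 VC-HIT; vc=[6,12]

MISSES = 3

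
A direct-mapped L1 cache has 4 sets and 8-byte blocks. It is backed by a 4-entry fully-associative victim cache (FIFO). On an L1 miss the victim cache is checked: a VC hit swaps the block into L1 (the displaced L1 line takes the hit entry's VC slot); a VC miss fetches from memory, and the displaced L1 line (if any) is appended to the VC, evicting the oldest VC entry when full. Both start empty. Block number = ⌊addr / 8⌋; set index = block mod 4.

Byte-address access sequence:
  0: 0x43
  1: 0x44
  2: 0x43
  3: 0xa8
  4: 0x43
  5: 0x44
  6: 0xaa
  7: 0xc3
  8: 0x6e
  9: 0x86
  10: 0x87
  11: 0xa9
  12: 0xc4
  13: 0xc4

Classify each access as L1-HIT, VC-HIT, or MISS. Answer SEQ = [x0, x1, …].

SEQ = [MISS, L1-HIT, L1-HIT, MISS, L1-HIT, L1-HIT, L1-HIT, MISS, MISS, MISS, L1-HIT, VC-HIT, VC-HIT, L1-HIT]

#0 0x43→b8/s0 MISS; vc=[]
#1 0x44→b8/s0 L1-HIT; vc=[]
#2 0x43→b8/s0 L1-HIT; vc=[]
#3 0xa8→b21/s1 MISS; vc=[]
#4 0x43→b8/s0 L1-HIT; vc=[]
#5 0x44→b8/s0 L1-HIT; vc=[]
#6 0xaa→b21/s1 L1-HIT; vc=[]
#7 0xc3→b24/s0 MISS; vc=[8]
#8 0x6e→b13/s1 MISS; vc=[8,21]
#9 0x86→b16/s0 MISS; vc=[8,21,24]
#10 0x87→b16/s0 L1-HIT; vc=[8,21,24]
#11 0xa9→b21/s1 VC-HIT; vc=[8,13,24]
#12 0xc4→b24/s0 VC-HIT; vc=[8,13,16]
#13 0xc4→b24/s0 L1-HIT; vc=[8,13,16]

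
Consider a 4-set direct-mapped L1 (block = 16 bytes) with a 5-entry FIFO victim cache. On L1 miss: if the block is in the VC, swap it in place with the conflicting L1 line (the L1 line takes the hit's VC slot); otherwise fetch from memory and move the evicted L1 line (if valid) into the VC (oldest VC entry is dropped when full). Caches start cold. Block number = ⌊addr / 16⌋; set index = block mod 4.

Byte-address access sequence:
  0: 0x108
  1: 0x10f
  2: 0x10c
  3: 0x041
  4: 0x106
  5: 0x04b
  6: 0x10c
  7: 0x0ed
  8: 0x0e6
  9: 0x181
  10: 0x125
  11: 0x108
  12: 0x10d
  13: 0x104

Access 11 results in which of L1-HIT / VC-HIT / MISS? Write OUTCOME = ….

0: 0x108 (blk 16, set 0) → MISS  vc=[]
1: 0x10f (blk 16, set 0) → L1-HIT  vc=[]
2: 0x10c (blk 16, set 0) → L1-HIT  vc=[]
3: 0x41 (blk 4, set 0) → MISS  vc=[16]
4: 0x106 (blk 16, set 0) → VC-HIT  vc=[4]
5: 0x4b (blk 4, set 0) → VC-HIT  vc=[16]
6: 0x10c (blk 16, set 0) → VC-HIT  vc=[4]
7: 0xed (blk 14, set 2) → MISS  vc=[4]
8: 0xe6 (blk 14, set 2) → L1-HIT  vc=[4]
9: 0x181 (blk 24, set 0) → MISS  vc=[4, 16]
10: 0x125 (blk 18, set 2) → MISS  vc=[4, 16, 14]
11: 0x108 (blk 16, set 0) → VC-HIT  vc=[4, 24, 14]
12: 0x10d (blk 16, set 0) → L1-HIT  vc=[4, 24, 14]
13: 0x104 (blk 16, set 0) → L1-HIT  vc=[4, 24, 14]

OUTCOME = VC-HIT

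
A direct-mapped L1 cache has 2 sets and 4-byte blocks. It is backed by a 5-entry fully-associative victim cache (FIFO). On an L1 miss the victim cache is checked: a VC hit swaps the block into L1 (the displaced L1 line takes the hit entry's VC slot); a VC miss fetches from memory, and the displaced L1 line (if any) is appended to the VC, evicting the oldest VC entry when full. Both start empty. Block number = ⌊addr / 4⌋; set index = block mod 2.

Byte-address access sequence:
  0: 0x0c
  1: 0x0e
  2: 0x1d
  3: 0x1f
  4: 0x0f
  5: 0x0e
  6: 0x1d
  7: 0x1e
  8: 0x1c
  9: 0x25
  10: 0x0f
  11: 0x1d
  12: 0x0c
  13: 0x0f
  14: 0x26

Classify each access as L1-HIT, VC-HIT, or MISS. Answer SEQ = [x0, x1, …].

#0 0xc→b3/s1 MISS; vc=[]
#1 0xe→b3/s1 L1-HIT; vc=[]
#2 0x1d→b7/s1 MISS; vc=[3]
#3 0x1f→b7/s1 L1-HIT; vc=[3]
#4 0xf→b3/s1 VC-HIT; vc=[7]
#5 0xe→b3/s1 L1-HIT; vc=[7]
#6 0x1d→b7/s1 VC-HIT; vc=[3]
#7 0x1e→b7/s1 L1-HIT; vc=[3]
#8 0x1c→b7/s1 L1-HIT; vc=[3]
#9 0x25→b9/s1 MISS; vc=[3,7]
#10 0xf→b3/s1 VC-HIT; vc=[9,7]
#11 0x1d→b7/s1 VC-HIT; vc=[9,3]
#12 0xc→b3/s1 VC-HIT; vc=[9,7]
#13 0xf→b3/s1 L1-HIT; vc=[9,7]
#14 0x26→b9/s1 VC-HIT; vc=[3,7]

SEQ = [MISS, L1-HIT, MISS, L1-HIT, VC-HIT, L1-HIT, VC-HIT, L1-HIT, L1-HIT, MISS, VC-HIT, VC-HIT, VC-HIT, L1-HIT, VC-HIT]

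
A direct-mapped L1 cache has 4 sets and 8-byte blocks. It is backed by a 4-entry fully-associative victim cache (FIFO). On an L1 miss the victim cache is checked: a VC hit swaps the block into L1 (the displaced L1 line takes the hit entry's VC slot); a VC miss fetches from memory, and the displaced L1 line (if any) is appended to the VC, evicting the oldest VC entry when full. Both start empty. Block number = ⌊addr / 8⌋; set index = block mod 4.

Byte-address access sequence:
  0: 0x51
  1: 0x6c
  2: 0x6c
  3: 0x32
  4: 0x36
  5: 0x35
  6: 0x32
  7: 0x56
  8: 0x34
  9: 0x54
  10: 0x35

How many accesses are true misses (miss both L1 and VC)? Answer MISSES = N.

  [0] addr=0x51 blk=10 s=2: MISS | VC []
  [1] addr=0x6c blk=13 s=1: MISS | VC []
  [2] addr=0x6c blk=13 s=1: L1-HIT | VC []
  [3] addr=0x32 blk=6 s=2: MISS | VC [10]
  [4] addr=0x36 blk=6 s=2: L1-HIT | VC [10]
  [5] addr=0x35 blk=6 s=2: L1-HIT | VC [10]
  [6] addr=0x32 blk=6 s=2: L1-HIT | VC [10]
  [7] addr=0x56 blk=10 s=2: VC-HIT | VC [6]
  [8] addr=0x34 blk=6 s=2: VC-HIT | VC [10]
  [9] addr=0x54 blk=10 s=2: VC-HIT | VC [6]
  [10] addr=0x35 blk=6 s=2: VC-HIT | VC [10]

MISSES = 3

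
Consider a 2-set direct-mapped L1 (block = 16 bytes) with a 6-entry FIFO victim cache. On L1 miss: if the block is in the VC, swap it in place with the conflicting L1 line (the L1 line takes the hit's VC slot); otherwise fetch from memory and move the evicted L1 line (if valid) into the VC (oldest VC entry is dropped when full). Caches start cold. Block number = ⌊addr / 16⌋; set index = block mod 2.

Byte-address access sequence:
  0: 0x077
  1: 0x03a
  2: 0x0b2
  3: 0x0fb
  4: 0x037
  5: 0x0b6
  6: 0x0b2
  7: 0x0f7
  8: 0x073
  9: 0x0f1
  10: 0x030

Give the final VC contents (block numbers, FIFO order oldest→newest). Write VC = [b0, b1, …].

  [0] addr=0x77 blk=7 s=1: MISS | VC []
  [1] addr=0x3a blk=3 s=1: MISS | VC [7]
  [2] addr=0xb2 blk=11 s=1: MISS | VC [7, 3]
  [3] addr=0xfb blk=15 s=1: MISS | VC [7, 3, 11]
  [4] addr=0x37 blk=3 s=1: VC-HIT | VC [7, 15, 11]
  [5] addr=0xb6 blk=11 s=1: VC-HIT | VC [7, 15, 3]
  [6] addr=0xb2 blk=11 s=1: L1-HIT | VC [7, 15, 3]
  [7] addr=0xf7 blk=15 s=1: VC-HIT | VC [7, 11, 3]
  [8] addr=0x73 blk=7 s=1: VC-HIT | VC [15, 11, 3]
  [9] addr=0xf1 blk=15 s=1: VC-HIT | VC [7, 11, 3]
  [10] addr=0x30 blk=3 s=1: VC-HIT | VC [7, 11, 15]

VC = [7, 11, 15]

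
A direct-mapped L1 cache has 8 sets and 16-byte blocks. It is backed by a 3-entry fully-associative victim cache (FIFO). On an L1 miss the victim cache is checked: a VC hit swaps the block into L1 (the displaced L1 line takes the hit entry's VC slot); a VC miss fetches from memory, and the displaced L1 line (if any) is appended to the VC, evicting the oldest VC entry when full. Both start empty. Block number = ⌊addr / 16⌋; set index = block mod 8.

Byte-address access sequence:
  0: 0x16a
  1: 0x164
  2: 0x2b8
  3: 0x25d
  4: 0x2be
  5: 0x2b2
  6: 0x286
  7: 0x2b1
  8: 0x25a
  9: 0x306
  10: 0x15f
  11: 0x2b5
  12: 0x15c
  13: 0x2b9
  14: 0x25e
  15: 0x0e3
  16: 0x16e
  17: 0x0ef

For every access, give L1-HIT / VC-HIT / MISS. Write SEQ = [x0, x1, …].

#0 0x16a→b22/s6 MISS; vc=[]
#1 0x164→b22/s6 L1-HIT; vc=[]
#2 0x2b8→b43/s3 MISS; vc=[]
#3 0x25d→b37/s5 MISS; vc=[]
#4 0x2be→b43/s3 L1-HIT; vc=[]
#5 0x2b2→b43/s3 L1-HIT; vc=[]
#6 0x286→b40/s0 MISS; vc=[]
#7 0x2b1→b43/s3 L1-HIT; vc=[]
#8 0x25a→b37/s5 L1-HIT; vc=[]
#9 0x306→b48/s0 MISS; vc=[40]
#10 0x15f→b21/s5 MISS; vc=[40,37]
#11 0x2b5→b43/s3 L1-HIT; vc=[40,37]
#12 0x15c→b21/s5 L1-HIT; vc=[40,37]
#13 0x2b9→b43/s3 L1-HIT; vc=[40,37]
#14 0x25e→b37/s5 VC-HIT; vc=[40,21]
#15 0xe3→b14/s6 MISS; vc=[40,21,22]
#16 0x16e→b22/s6 VC-HIT; vc=[40,21,14]
#17 0xef→b14/s6 VC-HIT; vc=[40,21,22]

SEQ = [MISS, L1-HIT, MISS, MISS, L1-HIT, L1-HIT, MISS, L1-HIT, L1-HIT, MISS, MISS, L1-HIT, L1-HIT, L1-HIT, VC-HIT, MISS, VC-HIT, VC-HIT]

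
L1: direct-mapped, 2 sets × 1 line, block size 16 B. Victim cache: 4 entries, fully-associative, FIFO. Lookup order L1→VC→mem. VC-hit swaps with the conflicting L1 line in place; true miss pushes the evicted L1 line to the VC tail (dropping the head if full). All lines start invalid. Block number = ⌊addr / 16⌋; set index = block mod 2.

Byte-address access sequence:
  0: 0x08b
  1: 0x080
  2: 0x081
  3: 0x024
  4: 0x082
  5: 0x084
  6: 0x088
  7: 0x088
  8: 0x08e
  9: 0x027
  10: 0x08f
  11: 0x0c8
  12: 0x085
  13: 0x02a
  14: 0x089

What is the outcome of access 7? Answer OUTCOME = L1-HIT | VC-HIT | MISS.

OUTCOME = L1-HIT

  [0] addr=0x8b blk=8 s=0: MISS | VC []
  [1] addr=0x80 blk=8 s=0: L1-HIT | VC []
  [2] addr=0x81 blk=8 s=0: L1-HIT | VC []
  [3] addr=0x24 blk=2 s=0: MISS | VC [8]
  [4] addr=0x82 blk=8 s=0: VC-HIT | VC [2]
  [5] addr=0x84 blk=8 s=0: L1-HIT | VC [2]
  [6] addr=0x88 blk=8 s=0: L1-HIT | VC [2]
  [7] addr=0x88 blk=8 s=0: L1-HIT | VC [2]
  [8] addr=0x8e blk=8 s=0: L1-HIT | VC [2]
  [9] addr=0x27 blk=2 s=0: VC-HIT | VC [8]
  [10] addr=0x8f blk=8 s=0: VC-HIT | VC [2]
  [11] addr=0xc8 blk=12 s=0: MISS | VC [2, 8]
  [12] addr=0x85 blk=8 s=0: VC-HIT | VC [2, 12]
  [13] addr=0x2a blk=2 s=0: VC-HIT | VC [8, 12]
  [14] addr=0x89 blk=8 s=0: VC-HIT | VC [2, 12]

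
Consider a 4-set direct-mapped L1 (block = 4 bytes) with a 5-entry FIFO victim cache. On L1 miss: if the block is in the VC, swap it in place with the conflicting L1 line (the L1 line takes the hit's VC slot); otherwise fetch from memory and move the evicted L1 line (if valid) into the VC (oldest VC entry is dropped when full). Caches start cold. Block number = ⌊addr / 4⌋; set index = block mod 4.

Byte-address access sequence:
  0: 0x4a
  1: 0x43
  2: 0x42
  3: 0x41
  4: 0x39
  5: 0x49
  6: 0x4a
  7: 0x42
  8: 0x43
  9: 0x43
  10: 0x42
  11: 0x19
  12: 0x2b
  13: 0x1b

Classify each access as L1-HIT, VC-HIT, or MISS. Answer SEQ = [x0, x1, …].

SEQ = [MISS, MISS, L1-HIT, L1-HIT, MISS, VC-HIT, L1-HIT, L1-HIT, L1-HIT, L1-HIT, L1-HIT, MISS, MISS, VC-HIT]

0: 0x4a (blk 18, set 2) → MISS  vc=[]
1: 0x43 (blk 16, set 0) → MISS  vc=[]
2: 0x42 (blk 16, set 0) → L1-HIT  vc=[]
3: 0x41 (blk 16, set 0) → L1-HIT  vc=[]
4: 0x39 (blk 14, set 2) → MISS  vc=[18]
5: 0x49 (blk 18, set 2) → VC-HIT  vc=[14]
6: 0x4a (blk 18, set 2) → L1-HIT  vc=[14]
7: 0x42 (blk 16, set 0) → L1-HIT  vc=[14]
8: 0x43 (blk 16, set 0) → L1-HIT  vc=[14]
9: 0x43 (blk 16, set 0) → L1-HIT  vc=[14]
10: 0x42 (blk 16, set 0) → L1-HIT  vc=[14]
11: 0x19 (blk 6, set 2) → MISS  vc=[14, 18]
12: 0x2b (blk 10, set 2) → MISS  vc=[14, 18, 6]
13: 0x1b (blk 6, set 2) → VC-HIT  vc=[14, 18, 10]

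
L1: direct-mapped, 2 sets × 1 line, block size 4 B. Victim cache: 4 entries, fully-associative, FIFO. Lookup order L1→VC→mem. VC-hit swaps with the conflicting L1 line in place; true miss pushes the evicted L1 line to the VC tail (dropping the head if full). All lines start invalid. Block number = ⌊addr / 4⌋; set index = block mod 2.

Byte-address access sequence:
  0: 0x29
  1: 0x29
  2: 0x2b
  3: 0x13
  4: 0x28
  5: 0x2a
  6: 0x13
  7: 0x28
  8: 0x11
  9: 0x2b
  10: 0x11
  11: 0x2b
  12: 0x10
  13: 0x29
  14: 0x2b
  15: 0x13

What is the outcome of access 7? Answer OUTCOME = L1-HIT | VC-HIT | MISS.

0: 0x29 (blk 10, set 0) → MISS  vc=[]
1: 0x29 (blk 10, set 0) → L1-HIT  vc=[]
2: 0x2b (blk 10, set 0) → L1-HIT  vc=[]
3: 0x13 (blk 4, set 0) → MISS  vc=[10]
4: 0x28 (blk 10, set 0) → VC-HIT  vc=[4]
5: 0x2a (blk 10, set 0) → L1-HIT  vc=[4]
6: 0x13 (blk 4, set 0) → VC-HIT  vc=[10]
7: 0x28 (blk 10, set 0) → VC-HIT  vc=[4]
8: 0x11 (blk 4, set 0) → VC-HIT  vc=[10]
9: 0x2b (blk 10, set 0) → VC-HIT  vc=[4]
10: 0x11 (blk 4, set 0) → VC-HIT  vc=[10]
11: 0x2b (blk 10, set 0) → VC-HIT  vc=[4]
12: 0x10 (blk 4, set 0) → VC-HIT  vc=[10]
13: 0x29 (blk 10, set 0) → VC-HIT  vc=[4]
14: 0x2b (blk 10, set 0) → L1-HIT  vc=[4]
15: 0x13 (blk 4, set 0) → VC-HIT  vc=[10]

OUTCOME = VC-HIT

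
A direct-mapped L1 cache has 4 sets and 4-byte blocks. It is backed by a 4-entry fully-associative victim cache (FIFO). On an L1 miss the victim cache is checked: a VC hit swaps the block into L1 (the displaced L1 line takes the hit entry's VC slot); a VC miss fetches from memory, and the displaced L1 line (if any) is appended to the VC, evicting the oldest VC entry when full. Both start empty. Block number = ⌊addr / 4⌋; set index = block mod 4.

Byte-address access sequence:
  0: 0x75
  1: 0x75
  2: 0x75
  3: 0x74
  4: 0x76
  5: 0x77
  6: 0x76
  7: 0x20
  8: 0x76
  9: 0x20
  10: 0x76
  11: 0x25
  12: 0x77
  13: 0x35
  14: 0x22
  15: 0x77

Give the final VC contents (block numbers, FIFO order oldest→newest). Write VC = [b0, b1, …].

#0 0x75→b29/s1 MISS; vc=[]
#1 0x75→b29/s1 L1-HIT; vc=[]
#2 0x75→b29/s1 L1-HIT; vc=[]
#3 0x74→b29/s1 L1-HIT; vc=[]
#4 0x76→b29/s1 L1-HIT; vc=[]
#5 0x77→b29/s1 L1-HIT; vc=[]
#6 0x76→b29/s1 L1-HIT; vc=[]
#7 0x20→b8/s0 MISS; vc=[]
#8 0x76→b29/s1 L1-HIT; vc=[]
#9 0x20→b8/s0 L1-HIT; vc=[]
#10 0x76→b29/s1 L1-HIT; vc=[]
#11 0x25→b9/s1 MISS; vc=[29]
#12 0x77→b29/s1 VC-HIT; vc=[9]
#13 0x35→b13/s1 MISS; vc=[9,29]
#14 0x22→b8/s0 L1-HIT; vc=[9,29]
#15 0x77→b29/s1 VC-HIT; vc=[9,13]

VC = [9, 13]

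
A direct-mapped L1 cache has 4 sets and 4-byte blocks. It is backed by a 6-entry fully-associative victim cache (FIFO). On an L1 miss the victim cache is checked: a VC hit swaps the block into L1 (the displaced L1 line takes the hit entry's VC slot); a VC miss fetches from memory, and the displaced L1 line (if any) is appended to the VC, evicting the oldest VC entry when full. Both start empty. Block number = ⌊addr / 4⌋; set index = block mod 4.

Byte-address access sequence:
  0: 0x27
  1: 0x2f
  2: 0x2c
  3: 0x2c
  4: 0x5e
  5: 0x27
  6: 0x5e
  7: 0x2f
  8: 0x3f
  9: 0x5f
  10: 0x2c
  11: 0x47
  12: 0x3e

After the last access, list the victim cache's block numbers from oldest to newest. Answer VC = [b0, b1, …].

VC = [11, 23, 9]

#0 0x27→b9/s1 MISS; vc=[]
#1 0x2f→b11/s3 MISS; vc=[]
#2 0x2c→b11/s3 L1-HIT; vc=[]
#3 0x2c→b11/s3 L1-HIT; vc=[]
#4 0x5e→b23/s3 MISS; vc=[11]
#5 0x27→b9/s1 L1-HIT; vc=[11]
#6 0x5e→b23/s3 L1-HIT; vc=[11]
#7 0x2f→b11/s3 VC-HIT; vc=[23]
#8 0x3f→b15/s3 MISS; vc=[23,11]
#9 0x5f→b23/s3 VC-HIT; vc=[15,11]
#10 0x2c→b11/s3 VC-HIT; vc=[15,23]
#11 0x47→b17/s1 MISS; vc=[15,23,9]
#12 0x3e→b15/s3 VC-HIT; vc=[11,23,9]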